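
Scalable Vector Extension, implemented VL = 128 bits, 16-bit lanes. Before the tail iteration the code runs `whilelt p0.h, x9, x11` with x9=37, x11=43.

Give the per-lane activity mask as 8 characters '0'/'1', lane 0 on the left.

predicate = 11111100

register lanes = 128/16 = 8
active while 37+j < 43, i.e. j ∈ [0,6) capped at 8 ⇒ 6
bits (lane 0 leftmost): 11111100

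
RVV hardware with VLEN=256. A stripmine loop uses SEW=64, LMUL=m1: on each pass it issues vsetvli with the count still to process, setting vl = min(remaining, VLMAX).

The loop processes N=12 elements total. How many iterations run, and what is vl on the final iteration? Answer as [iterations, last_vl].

VLMAX = (256 × 1) / 64 = 4 lanes
iterations = ceil(12/4) = 3; final-pass vl = 4

[iterations, last_vl] = [3, 4]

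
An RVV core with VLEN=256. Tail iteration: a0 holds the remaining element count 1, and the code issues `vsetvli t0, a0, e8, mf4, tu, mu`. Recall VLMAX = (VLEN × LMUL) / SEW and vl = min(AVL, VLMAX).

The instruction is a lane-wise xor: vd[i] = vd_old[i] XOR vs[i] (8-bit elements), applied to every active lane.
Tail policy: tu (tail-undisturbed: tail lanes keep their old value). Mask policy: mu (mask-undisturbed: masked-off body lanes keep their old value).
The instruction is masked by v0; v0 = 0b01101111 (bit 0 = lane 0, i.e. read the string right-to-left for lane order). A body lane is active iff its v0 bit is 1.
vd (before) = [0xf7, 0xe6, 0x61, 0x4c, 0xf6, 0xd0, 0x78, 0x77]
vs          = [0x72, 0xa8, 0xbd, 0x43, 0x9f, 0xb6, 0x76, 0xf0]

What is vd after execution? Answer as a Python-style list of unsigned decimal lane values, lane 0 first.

VLMAX = (256 × 1/4) / 8 = 8 lanes
vl ← min(1, 8) = 1
[0] xor(0xf7,0x72) = 0x85
[1] tail/keep = 0xe6
[2] tail/keep = 0x61
[3] tail/keep = 0x4c
[4] tail/keep = 0xf6
[5] tail/keep = 0xd0
[6] tail/keep = 0x78
[7] tail/keep = 0x77

vd = [133, 230, 97, 76, 246, 208, 120, 119]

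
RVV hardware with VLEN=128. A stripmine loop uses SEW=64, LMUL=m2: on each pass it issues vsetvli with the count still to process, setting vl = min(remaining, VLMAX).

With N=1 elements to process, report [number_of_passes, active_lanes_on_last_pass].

VLMAX = (128 × 2) / 64 = 4 lanes
iterations = ceil(1/4) = 1; final-pass vl = 1

[iterations, last_vl] = [1, 1]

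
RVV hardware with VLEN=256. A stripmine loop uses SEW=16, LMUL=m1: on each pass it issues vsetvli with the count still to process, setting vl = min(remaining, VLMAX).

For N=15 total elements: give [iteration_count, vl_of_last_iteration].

VLMAX = (256 × 1) / 16 = 16 lanes
iterations = ceil(15/16) = 1; final-pass vl = 15

[iterations, last_vl] = [1, 15]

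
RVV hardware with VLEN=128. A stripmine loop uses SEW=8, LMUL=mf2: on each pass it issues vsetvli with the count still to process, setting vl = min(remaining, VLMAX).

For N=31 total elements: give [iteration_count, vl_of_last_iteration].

[iterations, last_vl] = [4, 7]

lanes per group: 128·1/2/8 = 8
iterations = ceil(31/8) = 4; final-pass vl = 7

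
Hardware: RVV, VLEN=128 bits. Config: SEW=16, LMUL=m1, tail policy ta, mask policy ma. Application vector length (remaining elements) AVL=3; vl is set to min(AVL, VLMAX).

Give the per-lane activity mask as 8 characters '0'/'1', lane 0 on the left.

predicate = 11100000

VLMAX = VLEN×LMUL/SEW = 128×1/16 = 8
vl ← min(3, 8) = 3
bits (lane 0 leftmost): 11100000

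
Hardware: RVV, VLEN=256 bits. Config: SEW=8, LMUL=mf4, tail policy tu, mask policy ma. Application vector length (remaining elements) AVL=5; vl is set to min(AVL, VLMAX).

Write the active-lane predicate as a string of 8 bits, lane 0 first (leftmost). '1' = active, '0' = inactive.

VLMAX = VLEN×LMUL/SEW = 256×1/4/8 = 8
vl = min(AVL, VLMAX) = min(5, 8) = 5
bits (lane 0 leftmost): 11111000

predicate = 11111000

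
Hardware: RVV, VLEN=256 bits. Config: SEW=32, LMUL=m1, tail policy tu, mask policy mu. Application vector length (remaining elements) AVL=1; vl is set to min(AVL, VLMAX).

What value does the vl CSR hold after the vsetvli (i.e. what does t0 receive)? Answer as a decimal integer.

VLMAX = (256 × 1) / 32 = 8 lanes
AVL=1 ≤ VLMAX=8, so vl = 1

vl = 1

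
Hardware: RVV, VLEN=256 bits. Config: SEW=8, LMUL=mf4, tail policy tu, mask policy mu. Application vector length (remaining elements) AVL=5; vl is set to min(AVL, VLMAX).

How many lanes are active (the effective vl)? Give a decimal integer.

vl = 5

lanes per group: 256·1/4/8 = 8
vl = min(AVL, VLMAX) = min(5, 8) = 5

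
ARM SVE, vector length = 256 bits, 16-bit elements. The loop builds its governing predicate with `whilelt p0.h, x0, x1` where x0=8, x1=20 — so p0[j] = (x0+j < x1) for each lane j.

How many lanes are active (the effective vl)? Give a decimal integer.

lane count: 256 div 16 = 16
active while 8+j < 20, i.e. j ∈ [0,12) capped at 16 ⇒ 12

vl = 12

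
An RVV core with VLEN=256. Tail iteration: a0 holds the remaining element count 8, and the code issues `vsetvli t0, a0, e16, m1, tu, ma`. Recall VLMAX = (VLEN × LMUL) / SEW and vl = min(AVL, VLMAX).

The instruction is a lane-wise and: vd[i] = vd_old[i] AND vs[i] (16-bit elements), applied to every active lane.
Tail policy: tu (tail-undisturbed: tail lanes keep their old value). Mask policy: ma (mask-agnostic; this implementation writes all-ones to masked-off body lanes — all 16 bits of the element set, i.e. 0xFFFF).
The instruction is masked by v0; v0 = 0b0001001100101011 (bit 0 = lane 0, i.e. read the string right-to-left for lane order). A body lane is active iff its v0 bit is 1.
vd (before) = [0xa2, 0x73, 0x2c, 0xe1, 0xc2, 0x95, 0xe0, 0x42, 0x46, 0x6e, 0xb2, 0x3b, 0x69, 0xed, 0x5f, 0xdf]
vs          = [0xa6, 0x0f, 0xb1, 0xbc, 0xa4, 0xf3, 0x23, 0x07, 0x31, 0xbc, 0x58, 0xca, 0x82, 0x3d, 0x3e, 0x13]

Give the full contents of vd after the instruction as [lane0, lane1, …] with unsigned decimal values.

lanes per group: 256·1/16 = 16
AVL=8 ≤ VLMAX=16, so vl = 8
[0] and(0xa2,0xa6) = 0xa2
[1] and(0x73,0x0f) = 0x03
[2] mask-off/ones = 0xffff
[3] and(0xe1,0xbc) = 0xa0
[4] mask-off/ones = 0xffff
[5] and(0x95,0xf3) = 0x91
[6] mask-off/ones = 0xffff
[7] mask-off/ones = 0xffff
[8] tail/keep = 0x46
[9] tail/keep = 0x6e
[10] tail/keep = 0xb2
[11] tail/keep = 0x3b
[12] tail/keep = 0x69
[13] tail/keep = 0xed
[14] tail/keep = 0x5f
[15] tail/keep = 0xdf

vd = [162, 3, 65535, 160, 65535, 145, 65535, 65535, 70, 110, 178, 59, 105, 237, 95, 223]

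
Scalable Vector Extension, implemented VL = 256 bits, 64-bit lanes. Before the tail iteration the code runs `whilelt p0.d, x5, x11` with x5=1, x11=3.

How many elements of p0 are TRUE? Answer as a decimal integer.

256-bit reg / 64-bit elem → 4 lanes
whilelt: lane j active iff 1+j < 3 → j < 2 → 2 active

vl = 2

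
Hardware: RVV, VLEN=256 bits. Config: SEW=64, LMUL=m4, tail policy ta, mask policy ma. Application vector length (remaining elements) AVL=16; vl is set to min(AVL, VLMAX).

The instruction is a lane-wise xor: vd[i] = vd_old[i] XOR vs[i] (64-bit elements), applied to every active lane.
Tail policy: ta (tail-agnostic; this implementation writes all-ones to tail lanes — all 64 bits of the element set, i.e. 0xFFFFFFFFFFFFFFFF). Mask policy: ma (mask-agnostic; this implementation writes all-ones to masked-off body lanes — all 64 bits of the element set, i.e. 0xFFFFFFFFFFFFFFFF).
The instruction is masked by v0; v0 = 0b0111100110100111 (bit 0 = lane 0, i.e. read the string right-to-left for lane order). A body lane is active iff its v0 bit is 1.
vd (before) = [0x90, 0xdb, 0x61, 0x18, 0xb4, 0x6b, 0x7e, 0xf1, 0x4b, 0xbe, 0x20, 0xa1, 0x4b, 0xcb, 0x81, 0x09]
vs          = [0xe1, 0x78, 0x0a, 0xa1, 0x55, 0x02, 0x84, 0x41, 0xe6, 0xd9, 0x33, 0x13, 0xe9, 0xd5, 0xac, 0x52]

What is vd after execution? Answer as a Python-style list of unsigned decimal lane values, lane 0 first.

vd = [113, 163, 107, 18446744073709551615, 18446744073709551615, 105, 18446744073709551615, 176, 173, 18446744073709551615, 18446744073709551615, 178, 162, 30, 45, 18446744073709551615]

VLMAX = VLEN×LMUL/SEW = 256×4/64 = 16
AVL=16 ≤ VLMAX=16, so vl = 16
vd[0] xor(0x90,0xe1) -> 0x71
vd[1] xor(0xdb,0x78) -> 0xa3
vd[2] xor(0x61,0x0a) -> 0x6b
vd[3] mask-off/ones -> 0xffffffffffffffff
vd[4] mask-off/ones -> 0xffffffffffffffff
vd[5] xor(0x6b,0x02) -> 0x69
vd[6] mask-off/ones -> 0xffffffffffffffff
vd[7] xor(0xf1,0x41) -> 0xb0
vd[8] xor(0x4b,0xe6) -> 0xad
vd[9] mask-off/ones -> 0xffffffffffffffff
vd[10] mask-off/ones -> 0xffffffffffffffff
vd[11] xor(0xa1,0x13) -> 0xb2
vd[12] xor(0x4b,0xe9) -> 0xa2
vd[13] xor(0xcb,0xd5) -> 0x1e
vd[14] xor(0x81,0xac) -> 0x2d
vd[15] mask-off/ones -> 0xffffffffffffffff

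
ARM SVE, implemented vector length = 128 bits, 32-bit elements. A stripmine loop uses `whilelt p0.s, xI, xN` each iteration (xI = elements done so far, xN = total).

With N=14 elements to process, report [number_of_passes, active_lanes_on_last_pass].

[iterations, last_vl] = [4, 2]

register lanes = 128/32 = 4
14 elements at 4/iter → 4 passes, remainder 2 on the last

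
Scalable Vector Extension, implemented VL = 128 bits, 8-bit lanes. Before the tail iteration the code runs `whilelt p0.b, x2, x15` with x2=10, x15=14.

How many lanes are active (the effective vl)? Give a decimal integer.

vl = 4

register lanes = 128/8 = 16
p0[j] = (10+j < 14); true for j=0..3 → 4 lanes set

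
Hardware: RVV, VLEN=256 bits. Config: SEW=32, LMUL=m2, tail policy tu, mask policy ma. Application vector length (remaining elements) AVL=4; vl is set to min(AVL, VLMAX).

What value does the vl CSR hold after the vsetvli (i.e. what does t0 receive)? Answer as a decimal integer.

vl = 4

VLMAX = (256 × 2) / 32 = 16 lanes
vl = min(AVL, VLMAX) = min(4, 16) = 4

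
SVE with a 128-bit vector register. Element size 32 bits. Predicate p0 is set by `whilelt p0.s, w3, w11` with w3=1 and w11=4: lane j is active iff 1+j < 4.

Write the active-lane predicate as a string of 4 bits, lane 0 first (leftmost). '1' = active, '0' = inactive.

lane count: 128 div 32 = 4
p0[j] = (1+j < 4); true for j=0..2 → 3 lanes set
bits (lane 0 leftmost): 1110

predicate = 1110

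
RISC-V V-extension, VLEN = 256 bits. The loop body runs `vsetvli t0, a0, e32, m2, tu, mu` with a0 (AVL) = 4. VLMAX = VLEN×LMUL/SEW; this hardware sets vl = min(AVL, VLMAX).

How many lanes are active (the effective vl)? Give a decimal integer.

vl = 4

VLMAX = (256 × 2) / 32 = 16 lanes
vl ← min(4, 16) = 4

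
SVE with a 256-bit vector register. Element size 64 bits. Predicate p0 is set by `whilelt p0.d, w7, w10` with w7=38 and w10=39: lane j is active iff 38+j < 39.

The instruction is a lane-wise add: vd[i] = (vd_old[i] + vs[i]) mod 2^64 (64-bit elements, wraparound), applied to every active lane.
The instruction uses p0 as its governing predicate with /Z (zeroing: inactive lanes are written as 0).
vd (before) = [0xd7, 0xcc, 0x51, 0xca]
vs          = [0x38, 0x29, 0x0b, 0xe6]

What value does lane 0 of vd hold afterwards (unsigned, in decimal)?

lane count: 256 div 64 = 4
whilelt: lane j active iff 38+j < 39 → j < 1 → 1 active
[0] add(0xd7,0x38) = 0x10f
[1] tail/zero = 0x00
[2] tail/zero = 0x00
[3] tail/zero = 0x00

vd[0] = 271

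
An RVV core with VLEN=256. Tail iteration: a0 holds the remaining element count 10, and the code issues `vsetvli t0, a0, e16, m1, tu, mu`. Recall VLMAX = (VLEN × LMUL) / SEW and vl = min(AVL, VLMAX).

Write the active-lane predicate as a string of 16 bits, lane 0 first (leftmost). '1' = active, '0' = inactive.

predicate = 1111111111000000

VLMAX = VLEN×LMUL/SEW = 256×1/16 = 16
vl = min(AVL, VLMAX) = min(10, 16) = 10
bits (lane 0 leftmost): 1111111111000000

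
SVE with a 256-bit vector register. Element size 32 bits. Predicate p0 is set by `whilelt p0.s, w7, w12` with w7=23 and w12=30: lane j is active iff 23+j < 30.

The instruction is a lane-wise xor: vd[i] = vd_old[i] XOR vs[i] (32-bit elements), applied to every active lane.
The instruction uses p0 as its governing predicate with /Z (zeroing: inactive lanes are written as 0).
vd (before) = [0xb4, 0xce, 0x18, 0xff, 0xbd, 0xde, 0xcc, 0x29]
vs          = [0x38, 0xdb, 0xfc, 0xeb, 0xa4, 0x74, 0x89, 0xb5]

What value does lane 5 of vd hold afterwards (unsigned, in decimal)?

vd[5] = 170

lane count: 256 div 32 = 8
whilelt: lane j active iff 23+j < 30 → j < 7 → 7 active
[0] xor(0xb4,0x38) = 0x8c
[1] xor(0xce,0xdb) = 0x15
[2] xor(0x18,0xfc) = 0xe4
[3] xor(0xff,0xeb) = 0x14
[4] xor(0xbd,0xa4) = 0x19
[5] xor(0xde,0x74) = 0xaa
[6] xor(0xcc,0x89) = 0x45
[7] tail/zero = 0x00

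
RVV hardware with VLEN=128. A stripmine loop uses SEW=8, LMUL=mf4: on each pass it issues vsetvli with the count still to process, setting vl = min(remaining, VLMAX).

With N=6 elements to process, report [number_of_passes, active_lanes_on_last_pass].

VLMAX = (128 × 1/4) / 8 = 4 lanes
N=6: ⌈6/4⌉ = 2 iters; last vl = 6 − 1×4 = 2

[iterations, last_vl] = [2, 2]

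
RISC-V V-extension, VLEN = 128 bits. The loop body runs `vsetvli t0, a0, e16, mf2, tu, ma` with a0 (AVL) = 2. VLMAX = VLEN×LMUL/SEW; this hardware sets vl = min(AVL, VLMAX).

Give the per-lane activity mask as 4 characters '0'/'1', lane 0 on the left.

predicate = 1100

VLMAX = (128 × 1/2) / 16 = 4 lanes
AVL=2 ≤ VLMAX=4, so vl = 2
bits (lane 0 leftmost): 1100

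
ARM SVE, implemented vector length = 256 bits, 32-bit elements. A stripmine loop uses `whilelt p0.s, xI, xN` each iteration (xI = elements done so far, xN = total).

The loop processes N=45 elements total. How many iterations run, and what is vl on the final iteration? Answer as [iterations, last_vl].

lane count: 256 div 32 = 8
iterations = ceil(45/8) = 6; final-pass vl = 5

[iterations, last_vl] = [6, 5]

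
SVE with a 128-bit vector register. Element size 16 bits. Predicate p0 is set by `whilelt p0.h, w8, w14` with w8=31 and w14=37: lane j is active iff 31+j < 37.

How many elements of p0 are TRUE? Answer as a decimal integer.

vl = 6

lane count: 128 div 16 = 8
active while 31+j < 37, i.e. j ∈ [0,6) capped at 8 ⇒ 6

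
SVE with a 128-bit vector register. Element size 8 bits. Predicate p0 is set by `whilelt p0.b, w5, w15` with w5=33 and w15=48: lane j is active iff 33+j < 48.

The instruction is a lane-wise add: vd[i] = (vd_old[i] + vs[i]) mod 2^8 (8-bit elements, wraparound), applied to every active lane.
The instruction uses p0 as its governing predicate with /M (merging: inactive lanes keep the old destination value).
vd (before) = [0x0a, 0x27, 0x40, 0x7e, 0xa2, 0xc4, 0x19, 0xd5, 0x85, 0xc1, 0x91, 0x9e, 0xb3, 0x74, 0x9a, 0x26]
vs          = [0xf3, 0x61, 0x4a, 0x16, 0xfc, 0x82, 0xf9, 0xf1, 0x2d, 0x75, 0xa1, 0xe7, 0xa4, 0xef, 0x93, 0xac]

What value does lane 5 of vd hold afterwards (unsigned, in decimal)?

vd[5] = 70

register lanes = 128/8 = 16
active while 33+j < 48, i.e. j ∈ [0,15) capped at 16 ⇒ 15
vd[0] add(0x0a,0xf3) -> 0xfd
vd[1] add(0x27,0x61) -> 0x88
vd[2] add(0x40,0x4a) -> 0x8a
vd[3] add(0x7e,0x16) -> 0x94
vd[4] add(0xa2,0xfc) -> 0x9e
vd[5] add(0xc4,0x82) -> 0x46
vd[6] add(0x19,0xf9) -> 0x12
vd[7] add(0xd5,0xf1) -> 0xc6
vd[8] add(0x85,0x2d) -> 0xb2
vd[9] add(0xc1,0x75) -> 0x36
vd[10] add(0x91,0xa1) -> 0x32
vd[11] add(0x9e,0xe7) -> 0x85
vd[12] add(0xb3,0xa4) -> 0x57
vd[13] add(0x74,0xef) -> 0x63
vd[14] add(0x9a,0x93) -> 0x2d
vd[15] tail/keep -> 0x26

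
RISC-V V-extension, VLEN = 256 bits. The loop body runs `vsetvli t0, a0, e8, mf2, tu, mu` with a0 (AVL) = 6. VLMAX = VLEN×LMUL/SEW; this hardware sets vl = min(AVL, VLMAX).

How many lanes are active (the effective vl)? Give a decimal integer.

VLMAX = (256 × 1/2) / 8 = 16 lanes
vl ← min(6, 16) = 6

vl = 6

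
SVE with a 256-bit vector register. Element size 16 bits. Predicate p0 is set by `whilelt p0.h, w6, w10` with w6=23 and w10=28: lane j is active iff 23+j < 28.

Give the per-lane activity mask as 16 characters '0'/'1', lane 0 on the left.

register lanes = 256/16 = 16
active while 23+j < 28, i.e. j ∈ [0,5) capped at 16 ⇒ 5
bits (lane 0 leftmost): 1111100000000000

predicate = 1111100000000000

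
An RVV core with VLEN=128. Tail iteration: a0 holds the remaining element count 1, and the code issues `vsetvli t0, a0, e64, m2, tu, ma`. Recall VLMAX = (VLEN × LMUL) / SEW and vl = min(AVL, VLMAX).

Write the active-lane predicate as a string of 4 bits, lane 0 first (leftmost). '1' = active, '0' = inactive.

VLMAX = VLEN×LMUL/SEW = 128×2/64 = 4
vl ← min(1, 4) = 1
bits (lane 0 leftmost): 1000

predicate = 1000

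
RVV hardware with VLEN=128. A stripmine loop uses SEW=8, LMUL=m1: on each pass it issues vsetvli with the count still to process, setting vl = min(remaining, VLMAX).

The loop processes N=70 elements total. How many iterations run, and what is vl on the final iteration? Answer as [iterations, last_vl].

[iterations, last_vl] = [5, 6]

lanes per group: 128·1/8 = 16
N=70: ⌈70/16⌉ = 5 iters; last vl = 70 − 4×16 = 6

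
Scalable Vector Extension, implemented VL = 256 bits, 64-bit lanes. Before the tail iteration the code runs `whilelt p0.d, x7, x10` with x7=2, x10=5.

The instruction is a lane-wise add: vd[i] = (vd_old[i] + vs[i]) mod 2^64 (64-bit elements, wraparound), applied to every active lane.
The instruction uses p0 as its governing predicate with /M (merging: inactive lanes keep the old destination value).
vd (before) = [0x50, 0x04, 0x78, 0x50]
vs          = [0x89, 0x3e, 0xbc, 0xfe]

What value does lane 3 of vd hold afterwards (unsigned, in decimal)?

lane count: 256 div 64 = 4
active while 2+j < 5, i.e. j ∈ [0,3) capped at 4 ⇒ 3
vd[0] add(0x50,0x89) -> 0xd9
vd[1] add(0x04,0x3e) -> 0x42
vd[2] add(0x78,0xbc) -> 0x134
vd[3] tail/keep -> 0x50

vd[3] = 80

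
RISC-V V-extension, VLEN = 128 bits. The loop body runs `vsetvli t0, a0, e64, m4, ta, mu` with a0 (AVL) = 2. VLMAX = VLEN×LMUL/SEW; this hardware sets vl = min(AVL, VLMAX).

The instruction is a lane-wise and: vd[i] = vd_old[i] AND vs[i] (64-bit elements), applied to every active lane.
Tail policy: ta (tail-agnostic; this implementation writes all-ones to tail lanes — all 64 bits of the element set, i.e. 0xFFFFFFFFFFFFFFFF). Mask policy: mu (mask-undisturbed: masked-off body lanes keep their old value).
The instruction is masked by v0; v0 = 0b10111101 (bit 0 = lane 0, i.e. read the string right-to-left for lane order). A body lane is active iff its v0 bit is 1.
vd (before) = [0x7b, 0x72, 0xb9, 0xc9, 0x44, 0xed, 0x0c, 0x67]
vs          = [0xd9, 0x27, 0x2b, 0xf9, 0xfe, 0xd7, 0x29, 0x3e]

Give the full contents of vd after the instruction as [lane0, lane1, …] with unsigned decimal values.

lanes per group: 128·4/64 = 8
AVL=2 ≤ VLMAX=8, so vl = 2
  i=0: and(0x7b,0xd9) → 89
  i=1: mask-off/keep → 114
  i=2: tail/ones → 18446744073709551615
  i=3: tail/ones → 18446744073709551615
  i=4: tail/ones → 18446744073709551615
  i=5: tail/ones → 18446744073709551615
  i=6: tail/ones → 18446744073709551615
  i=7: tail/ones → 18446744073709551615

vd = [89, 114, 18446744073709551615, 18446744073709551615, 18446744073709551615, 18446744073709551615, 18446744073709551615, 18446744073709551615]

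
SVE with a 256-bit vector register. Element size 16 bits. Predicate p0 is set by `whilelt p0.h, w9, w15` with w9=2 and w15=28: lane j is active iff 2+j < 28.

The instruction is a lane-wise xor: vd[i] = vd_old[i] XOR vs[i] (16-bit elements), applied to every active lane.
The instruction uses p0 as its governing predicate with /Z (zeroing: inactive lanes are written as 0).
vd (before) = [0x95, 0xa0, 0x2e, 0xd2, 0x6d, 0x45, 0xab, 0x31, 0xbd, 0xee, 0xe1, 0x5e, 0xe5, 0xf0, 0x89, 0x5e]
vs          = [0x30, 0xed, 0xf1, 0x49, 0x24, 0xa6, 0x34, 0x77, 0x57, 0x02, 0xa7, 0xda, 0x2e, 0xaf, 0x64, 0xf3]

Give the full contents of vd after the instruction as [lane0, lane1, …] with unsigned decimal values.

vd = [165, 77, 223, 155, 73, 227, 159, 70, 234, 236, 70, 132, 203, 95, 237, 173]

256-bit reg / 16-bit elem → 16 lanes
p0[j] = (2+j < 28); true for j=0..15 → 16 lanes set
[0] xor(0x95,0x30) = 0xa5
[1] xor(0xa0,0xed) = 0x4d
[2] xor(0x2e,0xf1) = 0xdf
[3] xor(0xd2,0x49) = 0x9b
[4] xor(0x6d,0x24) = 0x49
[5] xor(0x45,0xa6) = 0xe3
[6] xor(0xab,0x34) = 0x9f
[7] xor(0x31,0x77) = 0x46
[8] xor(0xbd,0x57) = 0xea
[9] xor(0xee,0x02) = 0xec
[10] xor(0xe1,0xa7) = 0x46
[11] xor(0x5e,0xda) = 0x84
[12] xor(0xe5,0x2e) = 0xcb
[13] xor(0xf0,0xaf) = 0x5f
[14] xor(0x89,0x64) = 0xed
[15] xor(0x5e,0xf3) = 0xad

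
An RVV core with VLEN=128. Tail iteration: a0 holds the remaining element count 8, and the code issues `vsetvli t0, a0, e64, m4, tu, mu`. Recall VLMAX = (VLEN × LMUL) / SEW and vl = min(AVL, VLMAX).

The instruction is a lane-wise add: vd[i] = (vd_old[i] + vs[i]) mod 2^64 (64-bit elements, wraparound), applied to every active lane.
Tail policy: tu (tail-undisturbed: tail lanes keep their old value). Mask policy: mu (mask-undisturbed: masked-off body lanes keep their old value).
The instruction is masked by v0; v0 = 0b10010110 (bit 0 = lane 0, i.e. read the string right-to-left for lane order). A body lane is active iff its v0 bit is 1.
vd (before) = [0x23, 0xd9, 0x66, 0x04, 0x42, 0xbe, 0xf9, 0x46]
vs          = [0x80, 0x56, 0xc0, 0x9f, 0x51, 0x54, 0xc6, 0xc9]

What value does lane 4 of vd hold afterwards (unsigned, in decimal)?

vd[4] = 147

VLMAX = (128 × 4) / 64 = 8 lanes
vl ← min(8, 8) = 8
  i=0: mask-off/keep → 35
  i=1: add(0xd9,0x56) → 303
  i=2: add(0x66,0xc0) → 294
  i=3: mask-off/keep → 4
  i=4: add(0x42,0x51) → 147
  i=5: mask-off/keep → 190
  i=6: mask-off/keep → 249
  i=7: add(0x46,0xc9) → 271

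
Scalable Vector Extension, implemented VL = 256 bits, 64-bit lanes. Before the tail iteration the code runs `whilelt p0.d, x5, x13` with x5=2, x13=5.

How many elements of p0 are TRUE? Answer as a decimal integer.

lane count: 256 div 64 = 4
p0[j] = (2+j < 5); true for j=0..2 → 3 lanes set

vl = 3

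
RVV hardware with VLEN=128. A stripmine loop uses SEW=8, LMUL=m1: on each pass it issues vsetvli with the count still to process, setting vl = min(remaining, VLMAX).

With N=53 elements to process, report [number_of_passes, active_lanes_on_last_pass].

[iterations, last_vl] = [4, 5]

VLMAX = (128 × 1) / 8 = 16 lanes
N=53: ⌈53/16⌉ = 4 iters; last vl = 53 − 3×16 = 5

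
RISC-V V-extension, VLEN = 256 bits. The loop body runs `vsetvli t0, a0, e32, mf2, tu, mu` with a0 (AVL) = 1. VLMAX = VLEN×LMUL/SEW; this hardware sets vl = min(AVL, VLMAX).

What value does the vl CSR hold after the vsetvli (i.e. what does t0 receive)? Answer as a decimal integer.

VLMAX = (256 × 1/2) / 32 = 4 lanes
vl = min(AVL, VLMAX) = min(1, 4) = 1

vl = 1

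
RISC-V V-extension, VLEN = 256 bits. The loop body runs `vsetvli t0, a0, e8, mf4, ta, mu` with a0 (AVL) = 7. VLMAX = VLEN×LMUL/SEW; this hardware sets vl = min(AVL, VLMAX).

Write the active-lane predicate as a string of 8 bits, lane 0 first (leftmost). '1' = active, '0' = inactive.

predicate = 11111110

VLMAX = (256 × 1/4) / 8 = 8 lanes
vl = min(AVL, VLMAX) = min(7, 8) = 7
bits (lane 0 leftmost): 11111110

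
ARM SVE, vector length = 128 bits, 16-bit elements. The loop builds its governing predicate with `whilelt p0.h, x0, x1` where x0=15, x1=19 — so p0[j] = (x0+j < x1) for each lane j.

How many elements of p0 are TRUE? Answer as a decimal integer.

vl = 4

register lanes = 128/16 = 8
active while 15+j < 19, i.e. j ∈ [0,4) capped at 8 ⇒ 4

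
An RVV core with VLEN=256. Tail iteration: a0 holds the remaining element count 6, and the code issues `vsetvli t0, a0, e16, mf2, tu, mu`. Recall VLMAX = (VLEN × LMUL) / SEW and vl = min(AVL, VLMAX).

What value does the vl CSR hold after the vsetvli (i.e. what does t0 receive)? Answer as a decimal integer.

lanes per group: 256·1/2/16 = 8
vl = min(AVL, VLMAX) = min(6, 8) = 6

vl = 6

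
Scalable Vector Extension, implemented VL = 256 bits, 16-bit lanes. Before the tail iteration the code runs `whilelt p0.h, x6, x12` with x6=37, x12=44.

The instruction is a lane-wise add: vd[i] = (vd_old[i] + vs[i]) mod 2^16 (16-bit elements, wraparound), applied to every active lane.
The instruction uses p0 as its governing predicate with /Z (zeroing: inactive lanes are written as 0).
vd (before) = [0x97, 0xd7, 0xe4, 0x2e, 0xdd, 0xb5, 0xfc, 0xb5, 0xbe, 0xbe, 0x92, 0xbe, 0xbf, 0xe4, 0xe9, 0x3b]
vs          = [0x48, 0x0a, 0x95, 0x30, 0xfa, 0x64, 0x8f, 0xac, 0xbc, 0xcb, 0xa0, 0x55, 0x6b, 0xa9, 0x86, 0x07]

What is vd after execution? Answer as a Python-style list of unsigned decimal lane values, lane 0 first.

256-bit reg / 16-bit elem → 16 lanes
p0[j] = (37+j < 44); true for j=0..6 → 7 lanes set
[0] add(0x97,0x48) = 0xdf
[1] add(0xd7,0x0a) = 0xe1
[2] add(0xe4,0x95) = 0x179
[3] add(0x2e,0x30) = 0x5e
[4] add(0xdd,0xfa) = 0x1d7
[5] add(0xb5,0x64) = 0x119
[6] add(0xfc,0x8f) = 0x18b
[7] tail/zero = 0x00
[8] tail/zero = 0x00
[9] tail/zero = 0x00
[10] tail/zero = 0x00
[11] tail/zero = 0x00
[12] tail/zero = 0x00
[13] tail/zero = 0x00
[14] tail/zero = 0x00
[15] tail/zero = 0x00

vd = [223, 225, 377, 94, 471, 281, 395, 0, 0, 0, 0, 0, 0, 0, 0, 0]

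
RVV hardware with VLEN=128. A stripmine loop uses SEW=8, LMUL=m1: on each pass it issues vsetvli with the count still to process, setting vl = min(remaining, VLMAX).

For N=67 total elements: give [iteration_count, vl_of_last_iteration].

[iterations, last_vl] = [5, 3]

VLMAX = (128 × 1) / 8 = 16 lanes
67 elements at 16/iter → 5 passes, remainder 3 on the last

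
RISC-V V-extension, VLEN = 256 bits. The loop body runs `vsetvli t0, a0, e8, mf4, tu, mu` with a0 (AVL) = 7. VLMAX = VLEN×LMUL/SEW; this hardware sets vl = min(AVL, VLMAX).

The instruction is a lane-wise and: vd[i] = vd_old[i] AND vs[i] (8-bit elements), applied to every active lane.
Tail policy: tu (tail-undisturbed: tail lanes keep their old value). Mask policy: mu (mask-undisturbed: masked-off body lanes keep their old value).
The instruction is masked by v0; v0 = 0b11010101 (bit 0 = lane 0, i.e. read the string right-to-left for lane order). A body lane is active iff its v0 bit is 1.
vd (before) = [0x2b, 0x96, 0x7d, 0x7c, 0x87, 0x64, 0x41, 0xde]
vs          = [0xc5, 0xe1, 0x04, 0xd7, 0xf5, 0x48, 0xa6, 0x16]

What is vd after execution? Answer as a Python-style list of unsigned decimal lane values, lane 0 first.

lanes per group: 256·1/4/8 = 8
vl = min(AVL, VLMAX) = min(7, 8) = 7
  i=0: and(0x2b,0xc5) → 1
  i=1: mask-off/keep → 150
  i=2: and(0x7d,0x04) → 4
  i=3: mask-off/keep → 124
  i=4: and(0x87,0xf5) → 133
  i=5: mask-off/keep → 100
  i=6: and(0x41,0xa6) → 0
  i=7: tail/keep → 222

vd = [1, 150, 4, 124, 133, 100, 0, 222]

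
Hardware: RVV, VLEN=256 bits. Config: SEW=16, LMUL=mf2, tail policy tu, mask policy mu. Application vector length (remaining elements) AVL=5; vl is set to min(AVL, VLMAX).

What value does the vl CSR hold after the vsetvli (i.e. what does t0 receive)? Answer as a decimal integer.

VLMAX = (256 × 1/2) / 16 = 8 lanes
AVL=5 ≤ VLMAX=8, so vl = 5

vl = 5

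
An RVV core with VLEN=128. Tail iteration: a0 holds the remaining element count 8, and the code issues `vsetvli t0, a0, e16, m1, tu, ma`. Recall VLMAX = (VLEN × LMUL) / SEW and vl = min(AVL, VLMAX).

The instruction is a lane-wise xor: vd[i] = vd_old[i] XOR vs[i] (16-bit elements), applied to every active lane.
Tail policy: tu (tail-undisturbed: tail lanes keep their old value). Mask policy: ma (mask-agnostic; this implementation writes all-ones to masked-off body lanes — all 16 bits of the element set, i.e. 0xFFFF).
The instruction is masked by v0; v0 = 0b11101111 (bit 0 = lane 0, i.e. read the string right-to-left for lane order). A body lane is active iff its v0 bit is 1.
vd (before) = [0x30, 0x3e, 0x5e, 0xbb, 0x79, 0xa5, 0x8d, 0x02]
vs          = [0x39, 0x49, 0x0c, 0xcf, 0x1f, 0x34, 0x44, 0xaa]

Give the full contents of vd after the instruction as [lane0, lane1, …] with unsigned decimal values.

vd = [9, 119, 82, 116, 65535, 145, 201, 168]

lanes per group: 128·1/16 = 8
vl = min(AVL, VLMAX) = min(8, 8) = 8
lane  0: xor(0x30,0x39) ⇒ 0x09
lane  1: xor(0x3e,0x49) ⇒ 0x77
lane  2: xor(0x5e,0x0c) ⇒ 0x52
lane  3: xor(0xbb,0xcf) ⇒ 0x74
lane  4: mask-off/ones ⇒ 0xffff
lane  5: xor(0xa5,0x34) ⇒ 0x91
lane  6: xor(0x8d,0x44) ⇒ 0xc9
lane  7: xor(0x02,0xaa) ⇒ 0xa8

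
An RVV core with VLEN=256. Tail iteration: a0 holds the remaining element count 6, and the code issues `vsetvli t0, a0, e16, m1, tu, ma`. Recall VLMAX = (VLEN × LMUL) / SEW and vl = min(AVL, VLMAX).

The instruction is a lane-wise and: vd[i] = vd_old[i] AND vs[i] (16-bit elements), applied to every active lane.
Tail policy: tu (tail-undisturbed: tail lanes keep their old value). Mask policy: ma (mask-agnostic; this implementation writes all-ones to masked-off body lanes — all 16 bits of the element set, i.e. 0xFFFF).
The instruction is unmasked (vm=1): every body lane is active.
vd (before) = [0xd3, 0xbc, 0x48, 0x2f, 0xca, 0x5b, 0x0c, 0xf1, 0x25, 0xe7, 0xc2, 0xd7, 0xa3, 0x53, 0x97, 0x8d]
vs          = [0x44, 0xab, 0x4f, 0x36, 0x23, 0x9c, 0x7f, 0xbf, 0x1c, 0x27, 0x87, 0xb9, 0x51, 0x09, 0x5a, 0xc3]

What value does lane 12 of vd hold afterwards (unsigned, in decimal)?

vd[12] = 163

lanes per group: 256·1/16 = 16
vl = min(AVL, VLMAX) = min(6, 16) = 6
  i=0: and(0xd3,0x44) → 64
  i=1: and(0xbc,0xab) → 168
  i=2: and(0x48,0x4f) → 72
  i=3: and(0x2f,0x36) → 38
  i=4: and(0xca,0x23) → 2
  i=5: and(0x5b,0x9c) → 24
  i=6: tail/keep → 12
  i=7: tail/keep → 241
  i=8: tail/keep → 37
  i=9: tail/keep → 231
  i=10: tail/keep → 194
  i=11: tail/keep → 215
  i=12: tail/keep → 163
  i=13: tail/keep → 83
  i=14: tail/keep → 151
  i=15: tail/keep → 141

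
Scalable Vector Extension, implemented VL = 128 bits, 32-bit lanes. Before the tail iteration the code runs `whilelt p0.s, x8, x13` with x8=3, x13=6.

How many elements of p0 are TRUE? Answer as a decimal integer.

register lanes = 128/32 = 4
active while 3+j < 6, i.e. j ∈ [0,3) capped at 4 ⇒ 3

vl = 3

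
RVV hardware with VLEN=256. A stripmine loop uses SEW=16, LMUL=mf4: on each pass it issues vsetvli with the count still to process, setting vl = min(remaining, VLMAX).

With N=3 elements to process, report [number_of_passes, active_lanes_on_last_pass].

[iterations, last_vl] = [1, 3]

VLMAX = VLEN×LMUL/SEW = 256×1/4/16 = 4
iterations = ceil(3/4) = 1; final-pass vl = 3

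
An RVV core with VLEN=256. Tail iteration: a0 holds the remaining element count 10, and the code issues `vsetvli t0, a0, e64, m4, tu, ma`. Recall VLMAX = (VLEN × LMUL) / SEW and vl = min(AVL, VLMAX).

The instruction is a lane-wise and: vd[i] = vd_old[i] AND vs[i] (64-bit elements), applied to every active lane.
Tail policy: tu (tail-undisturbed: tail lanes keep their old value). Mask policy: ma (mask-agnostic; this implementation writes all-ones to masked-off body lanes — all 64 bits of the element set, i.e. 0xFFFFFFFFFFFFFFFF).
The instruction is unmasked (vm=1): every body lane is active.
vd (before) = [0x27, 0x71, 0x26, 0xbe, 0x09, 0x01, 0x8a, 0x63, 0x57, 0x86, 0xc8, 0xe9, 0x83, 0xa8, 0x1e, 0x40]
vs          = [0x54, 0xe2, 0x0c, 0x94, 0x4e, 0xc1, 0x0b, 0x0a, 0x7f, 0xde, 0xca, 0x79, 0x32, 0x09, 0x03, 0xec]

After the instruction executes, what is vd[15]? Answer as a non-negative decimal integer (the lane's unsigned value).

lanes per group: 256·4/64 = 16
vl = min(AVL, VLMAX) = min(10, 16) = 10
lane  0: and(0x27,0x54) ⇒ 0x04
lane  1: and(0x71,0xe2) ⇒ 0x60
lane  2: and(0x26,0x0c) ⇒ 0x04
lane  3: and(0xbe,0x94) ⇒ 0x94
lane  4: and(0x09,0x4e) ⇒ 0x08
lane  5: and(0x01,0xc1) ⇒ 0x01
lane  6: and(0x8a,0x0b) ⇒ 0x0a
lane  7: and(0x63,0x0a) ⇒ 0x02
lane  8: and(0x57,0x7f) ⇒ 0x57
lane  9: and(0x86,0xde) ⇒ 0x86
lane 10: tail/keep ⇒ 0xc8
lane 11: tail/keep ⇒ 0xe9
lane 12: tail/keep ⇒ 0x83
lane 13: tail/keep ⇒ 0xa8
lane 14: tail/keep ⇒ 0x1e
lane 15: tail/keep ⇒ 0x40

vd[15] = 64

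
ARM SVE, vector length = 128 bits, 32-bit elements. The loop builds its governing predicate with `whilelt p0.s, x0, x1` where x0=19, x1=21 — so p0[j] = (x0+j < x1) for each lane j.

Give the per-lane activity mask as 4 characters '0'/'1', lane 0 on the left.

register lanes = 128/32 = 4
whilelt: lane j active iff 19+j < 21 → j < 2 → 2 active
bits (lane 0 leftmost): 1100

predicate = 1100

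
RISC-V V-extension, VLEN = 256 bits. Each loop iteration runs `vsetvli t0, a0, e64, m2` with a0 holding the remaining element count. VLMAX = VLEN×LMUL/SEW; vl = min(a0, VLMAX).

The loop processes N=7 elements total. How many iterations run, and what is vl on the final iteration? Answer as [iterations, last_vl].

[iterations, last_vl] = [1, 7]

lanes per group: 256·2/64 = 8
7 elements at 8/iter → 1 passes, remainder 7 on the last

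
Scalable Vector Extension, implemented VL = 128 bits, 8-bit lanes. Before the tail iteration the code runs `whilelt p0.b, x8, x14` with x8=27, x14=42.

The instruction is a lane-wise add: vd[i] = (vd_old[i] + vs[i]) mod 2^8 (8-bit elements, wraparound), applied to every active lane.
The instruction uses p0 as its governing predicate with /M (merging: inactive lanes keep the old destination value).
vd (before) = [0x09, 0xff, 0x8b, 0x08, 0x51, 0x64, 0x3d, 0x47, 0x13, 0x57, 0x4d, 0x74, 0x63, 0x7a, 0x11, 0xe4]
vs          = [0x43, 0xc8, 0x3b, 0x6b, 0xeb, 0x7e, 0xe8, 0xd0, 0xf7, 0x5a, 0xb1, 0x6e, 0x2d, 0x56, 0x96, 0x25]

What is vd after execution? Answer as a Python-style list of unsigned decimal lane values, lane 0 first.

vd = [76, 199, 198, 115, 60, 226, 37, 23, 10, 177, 254, 226, 144, 208, 167, 228]

lane count: 128 div 8 = 16
p0[j] = (27+j < 42); true for j=0..14 → 15 lanes set
[0] add(0x09,0x43) = 0x4c
[1] add(0xff,0xc8) = 0xc7
[2] add(0x8b,0x3b) = 0xc6
[3] add(0x08,0x6b) = 0x73
[4] add(0x51,0xeb) = 0x3c
[5] add(0x64,0x7e) = 0xe2
[6] add(0x3d,0xe8) = 0x25
[7] add(0x47,0xd0) = 0x17
[8] add(0x13,0xf7) = 0x0a
[9] add(0x57,0x5a) = 0xb1
[10] add(0x4d,0xb1) = 0xfe
[11] add(0x74,0x6e) = 0xe2
[12] add(0x63,0x2d) = 0x90
[13] add(0x7a,0x56) = 0xd0
[14] add(0x11,0x96) = 0xa7
[15] tail/keep = 0xe4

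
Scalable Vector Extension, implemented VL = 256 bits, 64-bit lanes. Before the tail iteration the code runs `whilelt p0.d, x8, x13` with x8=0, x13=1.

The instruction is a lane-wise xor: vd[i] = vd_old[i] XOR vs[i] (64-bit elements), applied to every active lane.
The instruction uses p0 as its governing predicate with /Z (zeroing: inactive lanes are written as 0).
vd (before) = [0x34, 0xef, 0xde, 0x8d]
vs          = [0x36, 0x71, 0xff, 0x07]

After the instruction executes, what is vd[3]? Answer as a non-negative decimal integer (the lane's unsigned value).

256-bit reg / 64-bit elem → 4 lanes
p0[j] = (0+j < 1); true for j=0..0 → 1 lanes set
  i=0: xor(0x34,0x36) → 2
  i=1: tail/zero → 0
  i=2: tail/zero → 0
  i=3: tail/zero → 0

vd[3] = 0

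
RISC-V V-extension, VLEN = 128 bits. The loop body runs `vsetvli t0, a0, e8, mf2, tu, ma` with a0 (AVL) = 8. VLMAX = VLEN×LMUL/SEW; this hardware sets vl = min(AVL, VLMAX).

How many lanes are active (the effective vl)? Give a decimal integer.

vl = 8

VLMAX = (128 × 1/2) / 8 = 8 lanes
vl = min(AVL, VLMAX) = min(8, 8) = 8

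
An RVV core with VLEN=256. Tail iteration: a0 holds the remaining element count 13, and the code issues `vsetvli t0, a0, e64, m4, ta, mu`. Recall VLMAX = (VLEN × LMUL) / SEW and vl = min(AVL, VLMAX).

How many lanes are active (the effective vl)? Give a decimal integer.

vl = 13

VLMAX = (256 × 4) / 64 = 16 lanes
vl = min(AVL, VLMAX) = min(13, 16) = 13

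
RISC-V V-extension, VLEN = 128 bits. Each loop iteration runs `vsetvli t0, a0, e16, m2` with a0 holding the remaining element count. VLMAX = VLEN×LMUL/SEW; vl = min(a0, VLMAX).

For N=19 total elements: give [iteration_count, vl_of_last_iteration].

VLMAX = (128 × 2) / 16 = 16 lanes
19 elements at 16/iter → 2 passes, remainder 3 on the last

[iterations, last_vl] = [2, 3]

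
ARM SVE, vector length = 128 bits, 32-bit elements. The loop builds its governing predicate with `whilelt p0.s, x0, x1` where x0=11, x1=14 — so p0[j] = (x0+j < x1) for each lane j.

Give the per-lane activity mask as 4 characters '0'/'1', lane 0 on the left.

register lanes = 128/32 = 4
active while 11+j < 14, i.e. j ∈ [0,3) capped at 4 ⇒ 3
bits (lane 0 leftmost): 1110

predicate = 1110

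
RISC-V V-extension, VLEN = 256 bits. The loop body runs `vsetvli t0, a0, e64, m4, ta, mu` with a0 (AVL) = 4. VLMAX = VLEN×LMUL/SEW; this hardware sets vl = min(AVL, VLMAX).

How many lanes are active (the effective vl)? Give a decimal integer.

vl = 4

VLMAX = (256 × 4) / 64 = 16 lanes
vl ← min(4, 16) = 4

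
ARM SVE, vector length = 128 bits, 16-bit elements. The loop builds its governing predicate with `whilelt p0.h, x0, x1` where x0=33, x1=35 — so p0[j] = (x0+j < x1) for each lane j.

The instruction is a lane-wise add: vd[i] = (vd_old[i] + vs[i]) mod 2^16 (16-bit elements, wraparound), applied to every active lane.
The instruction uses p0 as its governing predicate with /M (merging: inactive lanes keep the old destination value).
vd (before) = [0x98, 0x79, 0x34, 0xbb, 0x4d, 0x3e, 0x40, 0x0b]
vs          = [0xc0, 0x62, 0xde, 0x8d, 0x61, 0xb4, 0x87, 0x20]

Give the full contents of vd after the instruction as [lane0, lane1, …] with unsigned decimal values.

vd = [344, 219, 52, 187, 77, 62, 64, 11]

128-bit reg / 16-bit elem → 8 lanes
whilelt: lane j active iff 33+j < 35 → j < 2 → 2 active
  i=0: add(0x98,0xc0) → 344
  i=1: add(0x79,0x62) → 219
  i=2: tail/keep → 52
  i=3: tail/keep → 187
  i=4: tail/keep → 77
  i=5: tail/keep → 62
  i=6: tail/keep → 64
  i=7: tail/keep → 11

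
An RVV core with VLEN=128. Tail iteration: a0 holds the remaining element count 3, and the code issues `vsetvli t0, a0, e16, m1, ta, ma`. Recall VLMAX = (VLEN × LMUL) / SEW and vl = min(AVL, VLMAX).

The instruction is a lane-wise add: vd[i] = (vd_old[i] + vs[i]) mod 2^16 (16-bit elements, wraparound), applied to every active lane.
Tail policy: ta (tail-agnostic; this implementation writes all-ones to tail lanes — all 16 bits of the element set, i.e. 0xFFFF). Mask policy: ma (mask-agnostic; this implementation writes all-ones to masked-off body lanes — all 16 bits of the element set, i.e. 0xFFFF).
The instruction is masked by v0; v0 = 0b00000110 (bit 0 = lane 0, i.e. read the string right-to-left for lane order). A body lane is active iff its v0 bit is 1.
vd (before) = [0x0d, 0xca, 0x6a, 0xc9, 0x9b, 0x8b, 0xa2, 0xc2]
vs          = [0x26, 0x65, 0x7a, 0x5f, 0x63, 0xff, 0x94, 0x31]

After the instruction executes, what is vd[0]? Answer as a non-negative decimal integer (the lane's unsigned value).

vd[0] = 65535

lanes per group: 128·1/16 = 8
vl ← min(3, 8) = 3
lane  0: mask-off/ones ⇒ 0xffff
lane  1: add(0xca,0x65) ⇒ 0x12f
lane  2: add(0x6a,0x7a) ⇒ 0xe4
lane  3: tail/ones ⇒ 0xffff
lane  4: tail/ones ⇒ 0xffff
lane  5: tail/ones ⇒ 0xffff
lane  6: tail/ones ⇒ 0xffff
lane  7: tail/ones ⇒ 0xffff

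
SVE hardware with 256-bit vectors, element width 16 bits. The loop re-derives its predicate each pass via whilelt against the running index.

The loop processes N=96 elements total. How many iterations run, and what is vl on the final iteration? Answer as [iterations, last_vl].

lane count: 256 div 16 = 16
N=96: ⌈96/16⌉ = 6 iters; last vl = 96 − 5×16 = 16

[iterations, last_vl] = [6, 16]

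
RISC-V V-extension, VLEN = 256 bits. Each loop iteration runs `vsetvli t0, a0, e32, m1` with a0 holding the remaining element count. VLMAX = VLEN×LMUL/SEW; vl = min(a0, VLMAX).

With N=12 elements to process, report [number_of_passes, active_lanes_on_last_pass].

VLMAX = VLEN×LMUL/SEW = 256×1/32 = 8
12 elements at 8/iter → 2 passes, remainder 4 on the last

[iterations, last_vl] = [2, 4]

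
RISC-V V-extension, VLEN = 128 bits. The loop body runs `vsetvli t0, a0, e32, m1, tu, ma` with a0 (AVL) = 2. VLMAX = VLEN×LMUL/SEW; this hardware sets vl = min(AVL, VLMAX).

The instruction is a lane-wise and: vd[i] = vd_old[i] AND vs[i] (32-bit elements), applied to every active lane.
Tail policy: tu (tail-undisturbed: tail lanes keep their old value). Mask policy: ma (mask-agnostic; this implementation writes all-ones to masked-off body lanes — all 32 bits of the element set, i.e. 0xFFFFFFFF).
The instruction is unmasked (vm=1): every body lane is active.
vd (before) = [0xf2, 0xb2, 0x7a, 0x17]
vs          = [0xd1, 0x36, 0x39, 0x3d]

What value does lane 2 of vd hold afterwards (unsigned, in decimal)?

VLMAX = VLEN×LMUL/SEW = 128×1/32 = 4
AVL=2 ≤ VLMAX=4, so vl = 2
[0] and(0xf2,0xd1) = 0xd0
[1] and(0xb2,0x36) = 0x32
[2] tail/keep = 0x7a
[3] tail/keep = 0x17

vd[2] = 122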